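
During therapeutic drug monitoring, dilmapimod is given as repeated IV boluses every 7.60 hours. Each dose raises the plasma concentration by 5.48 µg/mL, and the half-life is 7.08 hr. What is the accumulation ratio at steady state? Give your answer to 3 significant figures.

1.91

k = ln 2 / 7.08 = 0.09790 hr⁻¹
Fraction remaining after one interval: e^(−kτ) = e^(−0.09790 × 7.60) = 0.4752
R = 1 / (1 − 0.4752) = 1 / 0.5248 ≈ 1.91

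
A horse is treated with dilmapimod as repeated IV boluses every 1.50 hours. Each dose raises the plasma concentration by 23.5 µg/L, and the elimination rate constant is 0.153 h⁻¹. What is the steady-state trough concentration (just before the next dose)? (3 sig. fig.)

91.1 µg/L

Fraction remaining after one interval: e^(−kτ) = e^(−0.1530 × 1.50) = 0.7949
R = 1 / (1 − 0.7949) = 4.876
Css,max = 23.5 × 4.876 = 114.6 µg/L
Css,min = Css,max × e^(−kτ) = 114.6 × 0.7949 ≈ 91.1 µg/L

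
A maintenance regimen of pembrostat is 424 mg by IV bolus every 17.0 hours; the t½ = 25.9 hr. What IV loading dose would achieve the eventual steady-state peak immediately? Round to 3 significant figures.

k = ln 2 / 25.9 = 0.02676 hr⁻¹
Accumulation ratio R = 1 / (1 − e^(−kτ)) = 1 / (1 − e^(−0.02676×17.0)) = 1 / (1 − 0.6345) = 2.736
Loading dose = maintenance dose × R = 424 × 2.736 ≈ 1160 mg

1160 mg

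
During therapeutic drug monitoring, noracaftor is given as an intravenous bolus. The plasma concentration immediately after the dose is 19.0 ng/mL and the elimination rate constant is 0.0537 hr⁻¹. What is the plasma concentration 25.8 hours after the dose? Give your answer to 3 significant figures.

C(t) = C₀ e^(−kt) = 19.0 × e^(−0.05370 × 25.8) = 19.0 × e^(−1.385) = 19.0 × 0.2502 ≈ 4.75 ng/mL

4.75 ng/mL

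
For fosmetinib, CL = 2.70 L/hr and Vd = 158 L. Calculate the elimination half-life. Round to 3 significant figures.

40.6 hours

k = CL / V = 2.70 / 158 = 0.01709 hr⁻¹
t½ = ln 2 / k = ln 2 / 0.01709 ≈ 40.6 hours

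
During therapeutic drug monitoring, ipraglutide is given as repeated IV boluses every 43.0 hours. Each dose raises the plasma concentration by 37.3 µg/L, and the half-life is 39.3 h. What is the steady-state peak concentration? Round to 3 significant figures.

70.2 µg/L

k = ln 2 / 39.3 = 0.01764 h⁻¹
Fraction remaining after one interval: e^(−kτ) = e^(−0.01764 × 43.0) = 0.4684
R = 1 / (1 − 0.4684) = 1.881
Css,max = 37.3 × 1.881 ≈ 70.2 µg/L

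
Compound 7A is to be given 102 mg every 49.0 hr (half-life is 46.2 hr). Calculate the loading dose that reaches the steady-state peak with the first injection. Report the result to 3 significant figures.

k = ln 2 / 46.2 = 0.01500 hr⁻¹
Accumulation ratio R = 1 / (1 − e^(−kτ)) = 1 / (1 − e^(−0.01500×49.0)) = 1 / (1 − 0.4794) = 1.921
Loading dose = maintenance dose × R = 102 × 1.921 ≈ 196 mg

196 mg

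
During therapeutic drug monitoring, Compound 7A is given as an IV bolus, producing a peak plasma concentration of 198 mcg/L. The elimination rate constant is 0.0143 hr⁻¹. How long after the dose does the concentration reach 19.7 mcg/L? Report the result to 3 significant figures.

161 hours

C(t) = C₀ e^(−kt)  ⇒  t = ln(C₀/C) / k
t = ln(198/19.7) / 0.01430 = 2.308 / 0.01430 ≈ 161 hours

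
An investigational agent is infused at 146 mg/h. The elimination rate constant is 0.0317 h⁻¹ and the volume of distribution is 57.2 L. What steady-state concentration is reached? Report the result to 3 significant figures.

CL = k · V = 0.0317 × 57.2 = 1.813 L/h
Css = rate / CL = 146 / 1.813 ≈ 80.5 mg/L

80.5 mg/L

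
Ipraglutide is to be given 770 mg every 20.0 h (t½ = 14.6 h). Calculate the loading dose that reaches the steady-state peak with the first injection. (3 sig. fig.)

k = ln 2 / 14.6 = 0.04748 h⁻¹
Accumulation ratio R = 1 / (1 − e^(−kτ)) = 1 / (1 − e^(−0.04748×20.0)) = 1 / (1 − 0.3869) = 1.631
Loading dose = maintenance dose × R = 770 × 1.631 ≈ 1260 mg

1260 mg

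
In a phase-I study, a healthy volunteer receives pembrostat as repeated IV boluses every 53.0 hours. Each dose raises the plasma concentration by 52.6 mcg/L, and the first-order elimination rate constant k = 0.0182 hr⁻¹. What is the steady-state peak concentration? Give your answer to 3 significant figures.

Fraction remaining after one interval: e^(−kτ) = e^(−0.01820 × 53.0) = 0.3811
R = 1 / (1 − 0.3811) = 1.616
Css,max = 52.6 × 1.616 ≈ 85.0 mcg/L

85.0 mcg/L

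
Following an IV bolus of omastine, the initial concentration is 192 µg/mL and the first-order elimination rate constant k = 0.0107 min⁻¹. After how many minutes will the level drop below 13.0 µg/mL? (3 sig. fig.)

252 minutes

C(t) = C₀ e^(−kt)  ⇒  t = ln(C₀/C) / k
t = ln(192/13.0) / 0.01070 = 2.693 / 0.01070 ≈ 252 minutes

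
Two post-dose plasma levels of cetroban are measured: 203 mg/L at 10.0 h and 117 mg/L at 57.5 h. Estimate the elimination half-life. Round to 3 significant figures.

59.8 hours

k = ln(C₁/C₂) / (t₂ − t₁) = ln(203/117) / (57.5 − 10.0)
  = 0.5510 / 47.50 = 0.01160 h⁻¹
t½ = ln 2 / k = ln 2 / 0.01160 ≈ 59.8 hours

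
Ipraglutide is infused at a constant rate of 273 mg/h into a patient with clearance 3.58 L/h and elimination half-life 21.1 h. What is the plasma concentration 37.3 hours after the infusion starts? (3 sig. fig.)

53.9 µg/mL

Css = rate / CL = 273 / 3.58 = 76.26 µg/mL
k = ln 2 / 21.1 = 0.03285 h⁻¹
C(t) = Css (1 − e^(−kt)) = 76.26 × (1 − e^(−1.225)) = 76.26 × 0.7063 ≈ 53.9 µg/mL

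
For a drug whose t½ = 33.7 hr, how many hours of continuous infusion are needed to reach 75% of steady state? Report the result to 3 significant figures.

67.4 hours

k = ln 2 / 33.7 = 0.02057 hr⁻¹
f = 1 − e^(−kt)  ⇒  t = −ln(1 − f) / k
t = −ln(1 − 0.75) / 0.02057 = 1.386 / 0.02057 ≈ 67.4 hours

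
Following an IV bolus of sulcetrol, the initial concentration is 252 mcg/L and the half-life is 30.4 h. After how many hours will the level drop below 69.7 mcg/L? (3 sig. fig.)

56.4 hours

k = ln 2 / 30.4 = 0.02280 h⁻¹
C(t) = C₀ e^(−kt)  ⇒  t = ln(C₀/C) / k
t = ln(252/69.7) / 0.02280 = 1.285 / 0.02280 ≈ 56.4 hours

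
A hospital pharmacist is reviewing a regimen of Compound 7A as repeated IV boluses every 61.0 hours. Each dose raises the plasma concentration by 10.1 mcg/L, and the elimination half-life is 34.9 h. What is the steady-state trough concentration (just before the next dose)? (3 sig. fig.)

k = ln 2 / 34.9 = 0.01986 h⁻¹
Fraction remaining after one interval: e^(−kτ) = e^(−0.01986 × 61.0) = 0.2977
R = 1 / (1 − 0.2977) = 1.424
Css,max = 10.1 × 1.424 = 14.38 mcg/L
Css,min = Css,max × e^(−kτ) = 14.38 × 0.2977 ≈ 4.28 mcg/L

4.28 mcg/L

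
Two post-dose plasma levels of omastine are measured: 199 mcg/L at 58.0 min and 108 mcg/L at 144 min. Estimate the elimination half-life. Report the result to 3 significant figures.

97.5 minutes

k = ln(C₁/C₂) / (t₂ − t₁) = ln(199/108) / (144 − 58.0)
  = 0.6112 / 86.00 = 0.007107 min⁻¹
t½ = ln 2 / k = ln 2 / 0.007107 ≈ 97.5 minutes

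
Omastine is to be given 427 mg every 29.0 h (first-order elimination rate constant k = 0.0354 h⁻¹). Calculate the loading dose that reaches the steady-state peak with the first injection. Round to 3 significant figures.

665 mg

Accumulation ratio R = 1 / (1 − e^(−kτ)) = 1 / (1 − e^(−0.03540×29.0)) = 1 / (1 − 0.3582) = 1.558
Loading dose = maintenance dose × R = 427 × 1.558 ≈ 665 mg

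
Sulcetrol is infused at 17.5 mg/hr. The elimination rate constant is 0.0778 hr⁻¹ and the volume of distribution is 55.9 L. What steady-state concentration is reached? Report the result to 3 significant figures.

CL = k · V = 0.0778 × 55.9 = 4.349 L/hr
Css = rate / CL = 17.5 / 4.349 ≈ 4.02 µg/mL

4.02 µg/mL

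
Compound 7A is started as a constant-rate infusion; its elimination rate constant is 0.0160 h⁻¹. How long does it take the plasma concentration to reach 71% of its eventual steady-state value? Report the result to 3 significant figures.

77.4 hours

f = 1 − e^(−kt)  ⇒  t = −ln(1 − f) / k
t = −ln(1 − 0.71) / 0.01600 = 1.238 / 0.01600 ≈ 77.4 hours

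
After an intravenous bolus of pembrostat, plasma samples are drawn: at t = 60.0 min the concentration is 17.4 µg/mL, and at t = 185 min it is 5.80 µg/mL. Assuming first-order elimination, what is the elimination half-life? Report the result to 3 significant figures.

78.9 minutes

k = ln(C₁/C₂) / (t₂ − t₁) = ln(17.4/5.80) / (185 − 60.0)
  = 1.099 / 125.0 = 0.008789 min⁻¹
t½ = ln 2 / k = ln 2 / 0.008789 ≈ 78.9 minutes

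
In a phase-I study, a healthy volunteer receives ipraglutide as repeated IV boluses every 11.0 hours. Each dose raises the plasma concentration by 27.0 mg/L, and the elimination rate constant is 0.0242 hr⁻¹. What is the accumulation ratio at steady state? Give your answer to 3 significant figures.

4.28

Fraction remaining after one interval: e^(−kτ) = e^(−0.02420 × 11.0) = 0.7663
R = 1 / (1 − 0.7663) = 1 / 0.2337 ≈ 4.28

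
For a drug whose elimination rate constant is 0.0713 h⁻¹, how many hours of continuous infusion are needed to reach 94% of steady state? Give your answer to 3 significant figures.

f = 1 − e^(−kt)  ⇒  t = −ln(1 − f) / k
t = −ln(1 − 0.94) / 0.07130 = 2.813 / 0.07130 ≈ 39.5 hours

39.5 hours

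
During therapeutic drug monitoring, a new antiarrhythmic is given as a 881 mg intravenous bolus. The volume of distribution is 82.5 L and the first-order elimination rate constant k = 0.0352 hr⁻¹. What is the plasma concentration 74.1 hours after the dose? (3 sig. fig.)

C₀ = dose / V = 881 / 82.5 = 10.68 µg/mL
C(t) = C₀ e^(−kt) = 10.68 × e^(−0.03520 × 74.1) = 10.68 × e^(−2.608) = 10.68 × 0.07366 ≈ 0.787 µg/mL

0.787 µg/mL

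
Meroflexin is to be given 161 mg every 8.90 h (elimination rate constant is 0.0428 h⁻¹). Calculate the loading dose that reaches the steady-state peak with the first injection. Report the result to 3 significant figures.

Accumulation ratio R = 1 / (1 − e^(−kτ)) = 1 / (1 − e^(−0.04280×8.90)) = 1 / (1 − 0.6832) = 3.157
Loading dose = maintenance dose × R = 161 × 3.157 ≈ 508 mg

508 mg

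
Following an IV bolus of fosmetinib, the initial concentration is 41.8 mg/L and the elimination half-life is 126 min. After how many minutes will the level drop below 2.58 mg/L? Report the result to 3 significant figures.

506 minutes

k = ln 2 / 126 = 0.005501 min⁻¹
C(t) = C₀ e^(−kt)  ⇒  t = ln(C₀/C) / k
t = ln(41.8/2.58) / 0.005501 = 2.785 / 0.005501 ≈ 506 minutes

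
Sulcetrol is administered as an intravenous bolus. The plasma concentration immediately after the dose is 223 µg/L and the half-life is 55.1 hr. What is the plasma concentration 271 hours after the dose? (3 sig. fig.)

7.37 µg/L

k = ln 2 / 55.1 = 0.01258 hr⁻¹
271 hr is 4.918 half-lives, so C = 223 × (1/2)^4.918 = 223 × 0.03307 ≈ 7.37 µg/L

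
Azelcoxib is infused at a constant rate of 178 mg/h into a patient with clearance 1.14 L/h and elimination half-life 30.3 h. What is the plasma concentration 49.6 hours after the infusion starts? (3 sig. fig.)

106 mg/L

Css = rate / CL = 178 / 1.14 = 156.1 mg/L
k = ln 2 / 30.3 = 0.02288 h⁻¹
C(t) = Css (1 − e^(−kt)) = 156.1 × (1 − e^(−1.135)) = 156.1 × 0.6785 ≈ 106 mg/L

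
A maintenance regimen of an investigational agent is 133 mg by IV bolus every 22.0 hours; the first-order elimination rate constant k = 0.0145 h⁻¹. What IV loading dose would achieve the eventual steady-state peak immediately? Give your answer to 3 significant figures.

487 mg

Accumulation ratio R = 1 / (1 − e^(−kτ)) = 1 / (1 − e^(−0.01450×22.0)) = 1 / (1 − 0.7269) = 3.661
Loading dose = maintenance dose × R = 133 × 3.661 ≈ 487 mg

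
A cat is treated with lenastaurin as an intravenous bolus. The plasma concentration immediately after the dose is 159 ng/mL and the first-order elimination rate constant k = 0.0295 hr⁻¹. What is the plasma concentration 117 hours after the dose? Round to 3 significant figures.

C(t) = C₀ e^(−kt) = 159 × e^(−0.02950 × 117) = 159 × e^(−3.451) = 159 × 0.03170 ≈ 5.04 ng/mL

5.04 ng/mL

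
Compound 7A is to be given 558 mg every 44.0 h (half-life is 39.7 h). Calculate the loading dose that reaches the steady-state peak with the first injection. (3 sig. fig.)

1040 mg

k = ln 2 / 39.7 = 0.01746 h⁻¹
Accumulation ratio R = 1 / (1 − e^(−kτ)) = 1 / (1 − e^(−0.01746×44.0)) = 1 / (1 − 0.4638) = 1.865
Loading dose = maintenance dose × R = 558 × 1.865 ≈ 1040 mg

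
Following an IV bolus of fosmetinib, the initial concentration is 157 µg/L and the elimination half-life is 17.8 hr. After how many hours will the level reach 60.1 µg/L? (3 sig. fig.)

24.7 hours

k = ln 2 / 17.8 = 0.03894 hr⁻¹
C(t) = C₀ e^(−kt)  ⇒  t = ln(C₀/C) / k
t = ln(157/60.1) / 0.03894 = 0.9602 / 0.03894 ≈ 24.7 hours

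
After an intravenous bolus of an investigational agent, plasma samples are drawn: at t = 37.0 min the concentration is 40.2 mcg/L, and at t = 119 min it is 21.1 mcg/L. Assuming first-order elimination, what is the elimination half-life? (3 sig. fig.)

88.2 minutes

k = ln(C₁/C₂) / (t₂ − t₁) = ln(40.2/21.1) / (119 − 37.0)
  = 0.6446 / 82.00 = 0.007861 min⁻¹
t½ = ln 2 / k = ln 2 / 0.007861 ≈ 88.2 minutes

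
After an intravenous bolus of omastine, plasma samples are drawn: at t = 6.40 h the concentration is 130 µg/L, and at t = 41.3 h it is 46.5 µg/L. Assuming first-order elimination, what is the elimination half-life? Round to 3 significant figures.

k = ln(C₁/C₂) / (t₂ − t₁) = ln(130/46.5) / (41.3 − 6.40)
  = 1.028 / 34.90 = 0.02946 h⁻¹
t½ = ln 2 / k = ln 2 / 0.02946 ≈ 23.5 hours

23.5 hours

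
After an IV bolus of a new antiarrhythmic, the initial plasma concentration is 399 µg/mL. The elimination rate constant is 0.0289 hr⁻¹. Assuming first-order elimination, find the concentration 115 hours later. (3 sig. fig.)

C(t) = C₀ e^(−kt) = 399 × e^(−0.02890 × 115) = 399 × e^(−3.323) = 399 × 0.03603 ≈ 14.4 µg/mL

14.4 µg/mL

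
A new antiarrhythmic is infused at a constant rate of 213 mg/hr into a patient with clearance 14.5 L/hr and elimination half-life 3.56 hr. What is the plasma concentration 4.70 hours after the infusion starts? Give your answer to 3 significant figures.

Css = rate / CL = 213 / 14.5 = 14.69 µg/mL
k = ln 2 / 3.56 = 0.1947 hr⁻¹
C(t) = Css (1 − e^(−kt)) = 14.69 × (1 − e^(−0.9151)) = 14.69 × 0.5995 ≈ 8.81 µg/mL

8.81 µg/mL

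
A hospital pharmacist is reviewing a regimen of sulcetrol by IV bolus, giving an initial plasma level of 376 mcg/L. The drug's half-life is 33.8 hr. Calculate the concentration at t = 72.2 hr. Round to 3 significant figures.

k = ln 2 / 33.8 = 0.02051 hr⁻¹
C(t) = C₀ e^(−kt) = 376 × e^(−0.02051 × 72.2) = 376 × e^(−1.481) = 376 × 0.2275 ≈ 85.5 mcg/L

85.5 mcg/L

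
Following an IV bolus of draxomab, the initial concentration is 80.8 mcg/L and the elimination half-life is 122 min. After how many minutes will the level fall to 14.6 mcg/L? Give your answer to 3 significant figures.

301 minutes

k = ln 2 / 122 = 0.005682 min⁻¹
C(t) = C₀ e^(−kt)  ⇒  t = ln(C₀/C) / k
t = ln(80.8/14.6) / 0.005682 = 1.711 / 0.005682 ≈ 301 minutes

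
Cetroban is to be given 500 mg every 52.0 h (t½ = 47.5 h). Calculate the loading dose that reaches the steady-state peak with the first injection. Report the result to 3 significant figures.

940 mg

k = ln 2 / 47.5 = 0.01459 h⁻¹
Accumulation ratio R = 1 / (1 − e^(−kτ)) = 1 / (1 − e^(−0.01459×52.0)) = 1 / (1 − 0.4682) = 1.880
Loading dose = maintenance dose × R = 500 × 1.880 ≈ 940 mg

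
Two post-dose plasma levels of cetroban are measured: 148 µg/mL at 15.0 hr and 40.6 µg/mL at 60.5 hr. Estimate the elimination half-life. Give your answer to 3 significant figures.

k = ln(C₁/C₂) / (t₂ − t₁) = ln(148/40.6) / (60.5 − 15.0)
  = 1.293 / 45.50 = 0.02843 hr⁻¹
t½ = ln 2 / k = ln 2 / 0.02843 ≈ 24.4 hours

24.4 hours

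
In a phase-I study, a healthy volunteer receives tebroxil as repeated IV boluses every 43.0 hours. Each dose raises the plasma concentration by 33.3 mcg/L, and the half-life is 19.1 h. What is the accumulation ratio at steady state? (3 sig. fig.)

k = ln 2 / 19.1 = 0.03629 h⁻¹
Fraction remaining after one interval: e^(−kτ) = e^(−0.03629 × 43.0) = 0.2100
R = 1 / (1 − 0.2100) = 1 / 0.7900 ≈ 1.27

1.27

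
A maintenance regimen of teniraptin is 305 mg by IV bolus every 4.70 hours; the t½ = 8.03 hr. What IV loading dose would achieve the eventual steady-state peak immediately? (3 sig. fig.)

k = ln 2 / 8.03 = 0.08632 hr⁻¹
Accumulation ratio R = 1 / (1 − e^(−kτ)) = 1 / (1 − e^(−0.08632×4.70)) = 1 / (1 − 0.6665) = 2.999
Loading dose = maintenance dose × R = 305 × 2.999 ≈ 915 mg

915 mg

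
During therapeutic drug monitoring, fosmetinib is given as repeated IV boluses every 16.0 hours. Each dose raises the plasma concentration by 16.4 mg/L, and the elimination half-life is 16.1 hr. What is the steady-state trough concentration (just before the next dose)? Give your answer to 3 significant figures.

16.5 mg/L

k = ln 2 / 16.1 = 0.04305 hr⁻¹
Fraction remaining after one interval: e^(−kτ) = e^(−0.04305 × 16.0) = 0.5022
R = 1 / (1 − 0.5022) = 2.009
Css,max = 16.4 × 2.009 = 32.94 mg/L
Css,min = Css,max × e^(−kτ) = 32.94 × 0.5022 ≈ 16.5 mg/L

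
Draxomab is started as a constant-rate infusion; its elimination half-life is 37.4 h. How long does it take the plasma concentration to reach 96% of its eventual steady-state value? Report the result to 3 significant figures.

174 hours

k = ln 2 / 37.4 = 0.01853 h⁻¹
f = 1 − e^(−kt)  ⇒  t = −ln(1 − f) / k
t = −ln(1 − 0.96) / 0.01853 = 3.219 / 0.01853 ≈ 174 hours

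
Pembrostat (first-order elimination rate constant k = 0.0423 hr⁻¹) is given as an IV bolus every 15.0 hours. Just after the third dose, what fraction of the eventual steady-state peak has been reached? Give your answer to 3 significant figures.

f_n = 1 − e^(−nkτ) = 1 − e^(−3 × 0.04230 × 15.0) = 1 − e^(−1.903) = 1 − 0.1490 ≈ 0.851

0.851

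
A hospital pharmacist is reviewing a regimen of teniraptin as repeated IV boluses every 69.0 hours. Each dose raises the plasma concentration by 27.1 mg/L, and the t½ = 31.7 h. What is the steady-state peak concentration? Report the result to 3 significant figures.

k = ln 2 / 31.7 = 0.02187 h⁻¹
Fraction remaining after one interval: e^(−kτ) = e^(−0.02187 × 69.0) = 0.2212
R = 1 / (1 − 0.2212) = 1.284
Css,max = 27.1 × 1.284 ≈ 34.8 mg/L

34.8 mg/L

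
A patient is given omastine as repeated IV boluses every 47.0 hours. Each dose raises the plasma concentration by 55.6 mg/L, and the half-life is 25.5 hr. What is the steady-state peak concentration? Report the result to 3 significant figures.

k = ln 2 / 25.5 = 0.02718 hr⁻¹
Fraction remaining after one interval: e^(−kτ) = e^(−0.02718 × 47.0) = 0.2787
R = 1 / (1 − 0.2787) = 1.386
Css,max = 55.6 × 1.386 ≈ 77.1 mg/L

77.1 mg/L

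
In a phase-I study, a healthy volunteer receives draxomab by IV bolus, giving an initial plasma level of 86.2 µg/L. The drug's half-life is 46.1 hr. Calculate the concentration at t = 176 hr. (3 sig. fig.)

6.11 µg/L

k = ln 2 / 46.1 = 0.01504 hr⁻¹
176 hr is 3.818 half-lives, so C = 86.2 × (1/2)^3.818 = 86.2 × 0.07091 ≈ 6.11 µg/L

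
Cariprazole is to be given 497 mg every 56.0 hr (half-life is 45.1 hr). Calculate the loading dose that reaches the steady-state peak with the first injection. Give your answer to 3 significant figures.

k = ln 2 / 45.1 = 0.01537 hr⁻¹
Accumulation ratio R = 1 / (1 − e^(−kτ)) = 1 / (1 − e^(−0.01537×56.0)) = 1 / (1 − 0.4229) = 1.733
Loading dose = maintenance dose × R = 497 × 1.733 ≈ 861 mg

861 mg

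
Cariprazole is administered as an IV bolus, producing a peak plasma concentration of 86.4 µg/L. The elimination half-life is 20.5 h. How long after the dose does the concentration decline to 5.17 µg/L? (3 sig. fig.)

k = ln 2 / 20.5 = 0.03381 h⁻¹
C(t) = C₀ e^(−kt)  ⇒  t = ln(C₀/C) / k
t = ln(86.4/5.17) / 0.03381 = 2.816 / 0.03381 ≈ 83.3 hours

83.3 hours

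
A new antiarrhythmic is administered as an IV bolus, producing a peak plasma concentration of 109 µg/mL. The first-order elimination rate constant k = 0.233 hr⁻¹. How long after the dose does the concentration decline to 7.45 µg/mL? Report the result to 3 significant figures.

11.5 hours

C(t) = C₀ e^(−kt)  ⇒  t = ln(C₀/C) / k
t = ln(109/7.45) / 0.2330 = 2.683 / 0.2330 ≈ 11.5 hours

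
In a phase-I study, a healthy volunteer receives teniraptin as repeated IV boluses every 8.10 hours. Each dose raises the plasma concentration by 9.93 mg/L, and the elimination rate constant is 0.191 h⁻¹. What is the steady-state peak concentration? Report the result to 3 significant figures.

12.6 mg/L

Fraction remaining after one interval: e^(−kτ) = e^(−0.1910 × 8.10) = 0.2129
R = 1 / (1 − 0.2129) = 1.270
Css,max = 9.93 × 1.270 ≈ 12.6 mg/L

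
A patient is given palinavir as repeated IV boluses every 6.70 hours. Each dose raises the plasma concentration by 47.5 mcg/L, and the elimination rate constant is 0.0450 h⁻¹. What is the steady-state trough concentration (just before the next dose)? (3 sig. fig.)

135 mcg/L

Fraction remaining after one interval: e^(−kτ) = e^(−0.04500 × 6.70) = 0.7397
R = 1 / (1 − 0.7397) = 3.842
Css,max = 47.5 × 3.842 = 182.5 mcg/L
Css,min = Css,max × e^(−kτ) = 182.5 × 0.7397 ≈ 135 mcg/L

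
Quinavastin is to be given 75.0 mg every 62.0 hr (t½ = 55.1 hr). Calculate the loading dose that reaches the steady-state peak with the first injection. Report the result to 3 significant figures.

138 mg

k = ln 2 / 55.1 = 0.01258 hr⁻¹
Accumulation ratio R = 1 / (1 − e^(−kτ)) = 1 / (1 − e^(−0.01258×62.0)) = 1 / (1 − 0.4584) = 1.846
Loading dose = maintenance dose × R = 75.0 × 1.846 ≈ 138 mg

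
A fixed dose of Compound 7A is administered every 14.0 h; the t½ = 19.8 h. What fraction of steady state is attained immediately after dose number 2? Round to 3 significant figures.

k = ln 2 / 19.8 = 0.03501 h⁻¹
f_n = 1 − e^(−nkτ) = 1 − e^(−2 × 0.03501 × 14.0) = 1 − e^(−0.9802) = 1 − 0.3752 ≈ 0.625

0.625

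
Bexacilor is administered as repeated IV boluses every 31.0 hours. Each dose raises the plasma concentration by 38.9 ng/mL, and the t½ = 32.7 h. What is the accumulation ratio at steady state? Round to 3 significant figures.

k = ln 2 / 32.7 = 0.02120 h⁻¹
Fraction remaining after one interval: e^(−kτ) = e^(−0.02120 × 31.0) = 0.5183
R = 1 / (1 − 0.5183) = 1 / 0.4817 ≈ 2.08

2.08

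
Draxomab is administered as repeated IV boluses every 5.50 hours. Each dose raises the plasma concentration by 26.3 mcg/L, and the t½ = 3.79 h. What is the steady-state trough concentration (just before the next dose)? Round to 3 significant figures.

k = ln 2 / 3.79 = 0.1829 h⁻¹
Fraction remaining after one interval: e^(−kτ) = e^(−0.1829 × 5.50) = 0.3657
R = 1 / (1 − 0.3657) = 1.577
Css,max = 26.3 × 1.577 = 41.46 mcg/L
Css,min = Css,max × e^(−kτ) = 41.46 × 0.3657 ≈ 15.2 mcg/L

15.2 mcg/L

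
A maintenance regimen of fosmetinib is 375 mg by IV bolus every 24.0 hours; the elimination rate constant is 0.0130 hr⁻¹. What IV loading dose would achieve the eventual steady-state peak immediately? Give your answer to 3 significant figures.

Accumulation ratio R = 1 / (1 − e^(−kτ)) = 1 / (1 − e^(−0.01300×24.0)) = 1 / (1 − 0.7320) = 3.731
Loading dose = maintenance dose × R = 375 × 3.731 ≈ 1400 mg

1400 mg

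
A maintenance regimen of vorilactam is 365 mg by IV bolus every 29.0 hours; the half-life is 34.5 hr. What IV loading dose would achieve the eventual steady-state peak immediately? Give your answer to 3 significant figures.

827 mg

k = ln 2 / 34.5 = 0.02009 hr⁻¹
Accumulation ratio R = 1 / (1 − e^(−kτ)) = 1 / (1 − e^(−0.02009×29.0)) = 1 / (1 − 0.5584) = 2.265
Loading dose = maintenance dose × R = 365 × 2.265 ≈ 827 mg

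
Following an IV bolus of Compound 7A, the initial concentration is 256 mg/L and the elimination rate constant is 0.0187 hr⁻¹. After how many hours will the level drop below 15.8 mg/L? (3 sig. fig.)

C(t) = C₀ e^(−kt)  ⇒  t = ln(C₀/C) / k
t = ln(256/15.8) / 0.01870 = 2.785 / 0.01870 ≈ 149 hours

149 hours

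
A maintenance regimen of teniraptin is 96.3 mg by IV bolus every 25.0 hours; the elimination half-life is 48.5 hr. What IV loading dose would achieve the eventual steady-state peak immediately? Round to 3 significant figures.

321 mg

k = ln 2 / 48.5 = 0.01429 hr⁻¹
Accumulation ratio R = 1 / (1 − e^(−kτ)) = 1 / (1 − e^(−0.01429×25.0)) = 1 / (1 − 0.6996) = 3.329
Loading dose = maintenance dose × R = 96.3 × 3.329 ≈ 321 mg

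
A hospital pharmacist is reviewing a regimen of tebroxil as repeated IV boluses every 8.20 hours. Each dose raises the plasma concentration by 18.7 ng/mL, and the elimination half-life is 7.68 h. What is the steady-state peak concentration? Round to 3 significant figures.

35.8 ng/mL

k = ln 2 / 7.68 = 0.09025 h⁻¹
Fraction remaining after one interval: e^(−kτ) = e^(−0.09025 × 8.20) = 0.4771
R = 1 / (1 − 0.4771) = 1.912
Css,max = 18.7 × 1.912 ≈ 35.8 ng/mL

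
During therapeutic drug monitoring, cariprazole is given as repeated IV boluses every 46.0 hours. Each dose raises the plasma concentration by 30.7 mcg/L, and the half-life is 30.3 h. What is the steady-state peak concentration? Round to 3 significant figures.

47.2 mcg/L

k = ln 2 / 30.3 = 0.02288 h⁻¹
Fraction remaining after one interval: e^(−kτ) = e^(−0.02288 × 46.0) = 0.3491
R = 1 / (1 − 0.3491) = 1.536
Css,max = 30.7 × 1.536 ≈ 47.2 mcg/L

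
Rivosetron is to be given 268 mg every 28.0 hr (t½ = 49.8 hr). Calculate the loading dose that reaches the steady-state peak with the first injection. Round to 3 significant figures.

k = ln 2 / 49.8 = 0.01392 hr⁻¹
Accumulation ratio R = 1 / (1 − e^(−kτ)) = 1 / (1 − e^(−0.01392×28.0)) = 1 / (1 − 0.6772) = 3.098
Loading dose = maintenance dose × R = 268 × 3.098 ≈ 830 mg

830 mg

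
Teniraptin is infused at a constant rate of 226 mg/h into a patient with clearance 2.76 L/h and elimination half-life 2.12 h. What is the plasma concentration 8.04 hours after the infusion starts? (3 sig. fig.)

Css = rate / CL = 226 / 2.76 = 81.88 µg/mL
k = ln 2 / 2.12 = 0.3270 h⁻¹
C(t) = Css (1 − e^(−kt)) = 81.88 × (1 − e^(−2.629)) = 81.88 × 0.9278 ≈ 76.0 µg/mL

76.0 µg/mL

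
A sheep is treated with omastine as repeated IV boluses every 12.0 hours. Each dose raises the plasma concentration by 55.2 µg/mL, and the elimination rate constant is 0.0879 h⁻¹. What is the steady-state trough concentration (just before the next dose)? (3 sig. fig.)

29.5 µg/mL

Fraction remaining after one interval: e^(−kτ) = e^(−0.08790 × 12.0) = 0.3483
R = 1 / (1 − 0.3483) = 1.534
Css,max = 55.2 × 1.534 = 84.70 µg/mL
Css,min = Css,max × e^(−kτ) = 84.70 × 0.3483 ≈ 29.5 µg/mL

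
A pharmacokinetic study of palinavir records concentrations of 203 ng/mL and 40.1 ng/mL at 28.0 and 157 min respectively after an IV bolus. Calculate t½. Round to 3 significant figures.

55.1 minutes

k = ln(C₁/C₂) / (t₂ − t₁) = ln(203/40.1) / (157 − 28.0)
  = 1.622 / 129.0 = 0.01257 min⁻¹
t½ = ln 2 / k = ln 2 / 0.01257 ≈ 55.1 minutes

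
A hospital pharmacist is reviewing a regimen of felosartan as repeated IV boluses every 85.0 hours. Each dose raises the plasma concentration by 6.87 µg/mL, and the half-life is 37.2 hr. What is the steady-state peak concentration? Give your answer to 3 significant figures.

k = ln 2 / 37.2 = 0.01863 hr⁻¹
Fraction remaining after one interval: e^(−kτ) = e^(−0.01863 × 85.0) = 0.2052
R = 1 / (1 − 0.2052) = 1.258
Css,max = 6.87 × 1.258 ≈ 8.64 µg/mL

8.64 µg/mL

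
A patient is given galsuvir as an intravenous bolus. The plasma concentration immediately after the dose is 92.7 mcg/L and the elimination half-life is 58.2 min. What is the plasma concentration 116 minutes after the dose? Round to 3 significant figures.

k = ln 2 / 58.2 = 0.01191 min⁻¹
C(t) = C₀ e^(−kt) = 92.7 × e^(−0.01191 × 116) = 92.7 × e^(−1.382) = 92.7 × 0.2512 ≈ 23.3 mcg/L

23.3 mcg/L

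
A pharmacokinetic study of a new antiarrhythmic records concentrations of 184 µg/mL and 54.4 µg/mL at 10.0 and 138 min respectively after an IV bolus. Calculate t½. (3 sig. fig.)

k = ln(C₁/C₂) / (t₂ − t₁) = ln(184/54.4) / (138 − 10.0)
  = 1.219 / 128.0 = 0.009520 min⁻¹
t½ = ln 2 / k = ln 2 / 0.009520 ≈ 72.8 minutes

72.8 minutes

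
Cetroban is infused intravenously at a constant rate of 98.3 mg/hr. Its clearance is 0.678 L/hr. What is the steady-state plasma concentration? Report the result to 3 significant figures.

Css = infusion rate / CL = 98.3 / 0.678 ≈ 145 µg/mL

145 µg/mL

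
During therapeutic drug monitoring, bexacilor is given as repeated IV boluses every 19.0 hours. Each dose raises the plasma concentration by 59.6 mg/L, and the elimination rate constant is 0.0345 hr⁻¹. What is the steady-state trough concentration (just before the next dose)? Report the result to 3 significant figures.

Fraction remaining after one interval: e^(−kτ) = e^(−0.03450 × 19.0) = 0.5192
R = 1 / (1 − 0.5192) = 2.080
Css,max = 59.6 × 2.080 = 124.0 mg/L
Css,min = Css,max × e^(−kτ) = 124.0 × 0.5192 ≈ 64.4 mg/L

64.4 mg/L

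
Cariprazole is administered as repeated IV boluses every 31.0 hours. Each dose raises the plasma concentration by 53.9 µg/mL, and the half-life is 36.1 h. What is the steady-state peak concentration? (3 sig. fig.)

120 µg/mL

k = ln 2 / 36.1 = 0.01920 h⁻¹
Fraction remaining after one interval: e^(−kτ) = e^(−0.01920 × 31.0) = 0.5514
R = 1 / (1 − 0.5514) = 2.229
Css,max = 53.9 × 2.229 ≈ 120 µg/mL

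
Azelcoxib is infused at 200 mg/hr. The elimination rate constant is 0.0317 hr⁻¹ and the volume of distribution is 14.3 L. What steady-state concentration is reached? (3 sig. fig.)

CL = k · V = 0.0317 × 14.3 = 0.4533 L/hr
Css = rate / CL = 200 / 0.4533 ≈ 441 mg/L

441 mg/L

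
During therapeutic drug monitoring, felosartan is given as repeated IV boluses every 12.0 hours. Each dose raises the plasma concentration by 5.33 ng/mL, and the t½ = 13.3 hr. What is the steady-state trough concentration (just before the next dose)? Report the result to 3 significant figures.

k = ln 2 / 13.3 = 0.05212 hr⁻¹
Fraction remaining after one interval: e^(−kτ) = e^(−0.05212 × 12.0) = 0.5350
R = 1 / (1 − 0.5350) = 2.151
Css,max = 5.33 × 2.151 = 11.46 ng/mL
Css,min = Css,max × e^(−kτ) = 11.46 × 0.5350 ≈ 6.13 ng/mL

6.13 ng/mL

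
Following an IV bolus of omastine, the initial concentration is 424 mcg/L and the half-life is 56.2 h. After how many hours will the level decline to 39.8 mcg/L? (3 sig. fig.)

192 hours

k = ln 2 / 56.2 = 0.01233 h⁻¹
C(t) = C₀ e^(−kt)  ⇒  t = ln(C₀/C) / k
t = ln(424/39.8) / 0.01233 = 2.366 / 0.01233 ≈ 192 hours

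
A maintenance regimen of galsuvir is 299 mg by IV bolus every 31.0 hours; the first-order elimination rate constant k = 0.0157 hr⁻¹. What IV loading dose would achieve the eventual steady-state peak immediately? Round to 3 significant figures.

776 mg

Accumulation ratio R = 1 / (1 − e^(−kτ)) = 1 / (1 − e^(−0.01570×31.0)) = 1 / (1 − 0.6147) = 2.595
Loading dose = maintenance dose × R = 299 × 2.595 ≈ 776 mg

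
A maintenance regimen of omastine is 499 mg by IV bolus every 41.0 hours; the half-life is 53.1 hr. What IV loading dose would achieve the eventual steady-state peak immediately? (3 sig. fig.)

k = ln 2 / 53.1 = 0.01305 hr⁻¹
Accumulation ratio R = 1 / (1 − e^(−kτ)) = 1 / (1 − e^(−0.01305×41.0)) = 1 / (1 − 0.5856) = 2.413
Loading dose = maintenance dose × R = 499 × 2.413 ≈ 1200 mg

1200 mg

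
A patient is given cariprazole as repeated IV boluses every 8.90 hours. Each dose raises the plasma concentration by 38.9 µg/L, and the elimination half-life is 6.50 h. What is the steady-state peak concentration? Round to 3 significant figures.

k = ln 2 / 6.50 = 0.1066 h⁻¹
Fraction remaining after one interval: e^(−kτ) = e^(−0.1066 × 8.90) = 0.3871
R = 1 / (1 − 0.3871) = 1.632
Css,max = 38.9 × 1.632 ≈ 63.5 µg/L

63.5 µg/L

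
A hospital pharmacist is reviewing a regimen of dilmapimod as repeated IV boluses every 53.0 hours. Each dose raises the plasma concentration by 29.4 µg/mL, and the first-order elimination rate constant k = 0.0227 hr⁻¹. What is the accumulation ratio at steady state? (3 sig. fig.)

Fraction remaining after one interval: e^(−kτ) = e^(−0.02270 × 53.0) = 0.3003
R = 1 / (1 − 0.3003) = 1 / 0.6997 ≈ 1.43

1.43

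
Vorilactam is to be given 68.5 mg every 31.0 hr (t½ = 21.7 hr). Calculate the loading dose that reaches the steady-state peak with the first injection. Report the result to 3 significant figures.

109 mg

k = ln 2 / 21.7 = 0.03194 hr⁻¹
Accumulation ratio R = 1 / (1 − e^(−kτ)) = 1 / (1 − e^(−0.03194×31.0)) = 1 / (1 − 0.3715) = 1.591
Loading dose = maintenance dose × R = 68.5 × 1.591 ≈ 109 mg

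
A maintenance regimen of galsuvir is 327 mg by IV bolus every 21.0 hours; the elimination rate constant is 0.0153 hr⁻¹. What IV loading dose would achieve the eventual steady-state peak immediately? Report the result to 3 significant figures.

1190 mg

Accumulation ratio R = 1 / (1 − e^(−kτ)) = 1 / (1 − e^(−0.01530×21.0)) = 1 / (1 − 0.7252) = 3.639
Loading dose = maintenance dose × R = 327 × 3.639 ≈ 1190 mg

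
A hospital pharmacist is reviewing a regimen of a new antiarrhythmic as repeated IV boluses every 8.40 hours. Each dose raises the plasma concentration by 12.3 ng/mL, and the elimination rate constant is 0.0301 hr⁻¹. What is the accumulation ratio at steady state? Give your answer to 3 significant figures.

Fraction remaining after one interval: e^(−kτ) = e^(−0.03010 × 8.40) = 0.7766
R = 1 / (1 − 0.7766) = 1 / 0.2234 ≈ 4.48

4.48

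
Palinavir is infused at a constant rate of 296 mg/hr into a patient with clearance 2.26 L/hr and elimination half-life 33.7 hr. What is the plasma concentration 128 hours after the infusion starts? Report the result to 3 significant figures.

Css = rate / CL = 296 / 2.26 = 131.0 µg/mL
k = ln 2 / 33.7 = 0.02057 hr⁻¹
C(t) = Css (1 − e^(−kt)) = 131.0 × (1 − e^(−2.633)) = 131.0 × 0.9281 ≈ 122 µg/mL

122 µg/mL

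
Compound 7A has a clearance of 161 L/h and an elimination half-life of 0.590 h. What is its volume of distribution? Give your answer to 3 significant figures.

k = ln 2 / t½ = ln 2 / 0.590 = 1.175 h⁻¹
V = CL / k = 161 / 1.175 ≈ 137 L

137 L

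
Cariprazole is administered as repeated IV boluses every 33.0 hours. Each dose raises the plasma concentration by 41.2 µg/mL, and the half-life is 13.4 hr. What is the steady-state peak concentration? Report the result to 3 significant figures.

k = ln 2 / 13.4 = 0.05173 hr⁻¹
Fraction remaining after one interval: e^(−kτ) = e^(−0.05173 × 33.0) = 0.1814
R = 1 / (1 − 0.1814) = 1.222
Css,max = 41.2 × 1.222 ≈ 50.3 µg/mL

50.3 µg/mL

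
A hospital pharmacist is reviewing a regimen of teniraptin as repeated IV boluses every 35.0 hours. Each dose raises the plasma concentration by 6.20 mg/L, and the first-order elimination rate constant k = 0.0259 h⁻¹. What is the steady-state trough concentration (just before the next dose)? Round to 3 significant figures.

Fraction remaining after one interval: e^(−kτ) = e^(−0.02590 × 35.0) = 0.4039
R = 1 / (1 − 0.4039) = 1.678
Css,max = 6.20 × 1.678 = 10.40 mg/L
Css,min = Css,max × e^(−kτ) = 10.40 × 0.4039 ≈ 4.20 mg/L

4.20 mg/L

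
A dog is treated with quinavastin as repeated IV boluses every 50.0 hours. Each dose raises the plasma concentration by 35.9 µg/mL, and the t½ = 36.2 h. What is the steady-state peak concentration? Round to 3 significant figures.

k = ln 2 / 36.2 = 0.01915 h⁻¹
Fraction remaining after one interval: e^(−kτ) = e^(−0.01915 × 50.0) = 0.3839
R = 1 / (1 − 0.3839) = 1.623
Css,max = 35.9 × 1.623 ≈ 58.3 µg/mL

58.3 µg/mL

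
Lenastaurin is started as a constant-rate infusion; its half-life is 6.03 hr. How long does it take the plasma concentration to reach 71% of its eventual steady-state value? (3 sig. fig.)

10.8 hours

k = ln 2 / 6.03 = 0.1149 hr⁻¹
f = 1 − e^(−kt)  ⇒  t = −ln(1 − f) / k
t = −ln(1 − 0.71) / 0.1149 = 1.238 / 0.1149 ≈ 10.8 hours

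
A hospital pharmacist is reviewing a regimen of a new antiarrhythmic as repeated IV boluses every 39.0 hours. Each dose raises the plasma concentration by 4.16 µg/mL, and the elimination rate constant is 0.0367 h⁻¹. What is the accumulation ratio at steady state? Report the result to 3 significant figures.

1.31

Fraction remaining after one interval: e^(−kτ) = e^(−0.03670 × 39.0) = 0.2390
R = 1 / (1 − 0.2390) = 1 / 0.7610 ≈ 1.31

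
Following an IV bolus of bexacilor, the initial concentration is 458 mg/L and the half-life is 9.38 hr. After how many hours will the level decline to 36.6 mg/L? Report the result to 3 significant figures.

34.2 hours

k = ln 2 / 9.38 = 0.07390 hr⁻¹
C(t) = C₀ e^(−kt)  ⇒  t = ln(C₀/C) / k
t = ln(458/36.6) / 0.07390 = 2.527 / 0.07390 ≈ 34.2 hours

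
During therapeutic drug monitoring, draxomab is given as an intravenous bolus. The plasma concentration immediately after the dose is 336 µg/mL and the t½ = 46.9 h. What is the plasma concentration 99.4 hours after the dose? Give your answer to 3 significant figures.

k = ln 2 / 46.9 = 0.01478 h⁻¹
99.4 h is 2.119 half-lives, so C = 336 × (1/2)^2.119 = 336 × 0.2301 ≈ 77.3 µg/mL

77.3 µg/mL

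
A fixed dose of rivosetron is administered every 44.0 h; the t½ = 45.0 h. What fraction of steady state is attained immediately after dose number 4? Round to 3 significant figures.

0.934

k = ln 2 / 45.0 = 0.01540 h⁻¹
f_n = 1 − e^(−nkτ) = 1 − e^(−4 × 0.01540 × 44.0) = 1 − e^(−2.711) = 1 − 0.06647 ≈ 0.934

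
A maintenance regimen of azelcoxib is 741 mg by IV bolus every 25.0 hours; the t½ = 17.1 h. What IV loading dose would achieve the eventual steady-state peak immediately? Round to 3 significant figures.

k = ln 2 / 17.1 = 0.04053 h⁻¹
Accumulation ratio R = 1 / (1 − e^(−kτ)) = 1 / (1 − e^(−0.04053×25.0)) = 1 / (1 − 0.3630) = 1.570
Loading dose = maintenance dose × R = 741 × 1.570 ≈ 1160 mg

1160 mg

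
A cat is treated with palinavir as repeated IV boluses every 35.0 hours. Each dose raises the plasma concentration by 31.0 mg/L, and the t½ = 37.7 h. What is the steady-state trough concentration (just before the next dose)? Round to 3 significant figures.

34.3 mg/L

k = ln 2 / 37.7 = 0.01839 h⁻¹
Fraction remaining after one interval: e^(−kτ) = e^(−0.01839 × 35.0) = 0.5254
R = 1 / (1 − 0.5254) = 2.107
Css,max = 31.0 × 2.107 = 65.32 mg/L
Css,min = Css,max × e^(−kτ) = 65.32 × 0.5254 ≈ 34.3 mg/L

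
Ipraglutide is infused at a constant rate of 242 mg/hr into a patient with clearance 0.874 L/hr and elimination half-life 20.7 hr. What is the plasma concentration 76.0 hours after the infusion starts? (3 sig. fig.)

Css = rate / CL = 242 / 0.874 = 276.9 mg/L
k = ln 2 / 20.7 = 0.03349 hr⁻¹
C(t) = Css (1 − e^(−kt)) = 276.9 × (1 − e^(−2.545)) = 276.9 × 0.9215 ≈ 255 mg/L

255 mg/L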